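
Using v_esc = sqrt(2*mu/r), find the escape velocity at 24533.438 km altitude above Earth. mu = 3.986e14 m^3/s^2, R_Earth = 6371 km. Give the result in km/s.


r = 6371.0 + 24533.438 = 30904.4380 km = 3.0904438e+07 m
v_esc = sqrt(2*mu/r) = sqrt(2*3.986e14 / 3.0904438e+07)
v_esc = 5078.9416 m/s = 5.0789 km/s

5.0789 km/s


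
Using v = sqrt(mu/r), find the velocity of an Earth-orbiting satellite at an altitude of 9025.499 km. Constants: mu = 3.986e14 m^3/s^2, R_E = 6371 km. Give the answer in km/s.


r = R_E + alt = 6371.0 + 9025.499 = 15396.4990 km = 1.5396499e+07 m
v = sqrt(mu/r) = sqrt(3.986e14 / 1.5396499e+07) = 5088.1237 m/s = 5.0881 km/s

5.0881 km/s


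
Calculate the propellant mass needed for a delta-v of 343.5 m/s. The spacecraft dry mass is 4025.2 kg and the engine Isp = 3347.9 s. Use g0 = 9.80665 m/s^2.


ve = Isp * g0 = 3347.9 * 9.80665 = 32831.683535 m/s
mass ratio = exp(dv/ve) = exp(343.5/32831.683535) = 1.01051738
m_prop = m_dry * (mr - 1) = 4025.2 * (1.01051738 - 1)
m_prop = 42.3345 kg

42.3345 kg


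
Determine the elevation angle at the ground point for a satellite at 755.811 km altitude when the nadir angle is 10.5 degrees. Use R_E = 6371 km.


r = R_E + alt = 7126.8110 km
Law of sines in the satellite / Earth-center / ground-point triangle:
  sin(nadir)/R_E = sin(90 + el)/r  =>  cos(el) = (r/R_E)*sin(nadir)
cos(el) = (7126.8110 / 6371.0000) * sin(10.5 deg) = 0.2038547
el = arccos(0.2038547) = 78.2375 deg
(Earth-central angle = 90 - nadir - el = 1.2625 deg)

78.2375 degrees


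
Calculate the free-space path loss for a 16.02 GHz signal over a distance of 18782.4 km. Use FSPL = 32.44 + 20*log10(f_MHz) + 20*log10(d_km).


f = 16.02 GHz = 16020.0000 MHz
d = 18782.4 km
FSPL = 32.44 + 20*log10(16020.0000) + 20*log10(18782.4)
FSPL = 32.44 + 84.0933 + 85.4750
FSPL = 202.0083 dB

202.0083 dB


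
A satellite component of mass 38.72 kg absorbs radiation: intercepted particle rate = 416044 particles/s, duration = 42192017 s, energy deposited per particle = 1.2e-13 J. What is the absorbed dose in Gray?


Total energy deposited = rate * time * E_per
  = 416044 * 42192017 * 1.2e-13 = 2.1064 J
Dose = E_total / mass = 2.1064 / 38.72
Dose = 0.05440207 Gy

0.0544 Gy


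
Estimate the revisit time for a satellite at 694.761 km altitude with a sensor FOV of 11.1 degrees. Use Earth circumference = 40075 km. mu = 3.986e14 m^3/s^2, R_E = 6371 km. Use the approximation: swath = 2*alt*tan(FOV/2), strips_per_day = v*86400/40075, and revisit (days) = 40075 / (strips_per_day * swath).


swath = 2*694.761*tan(0.09686577) = 135.0197 km
v = sqrt(mu/r) = 7510.8515 m/s = 7.5109 km/s
strips/day = v*86400/40075 = 7.5109*86400/40075 = 16.1931
coverage/day = strips * swath = 16.1931 * 135.0197 = 2186.3842 km
revisit = 40075 / 2186.3842 = 18.3293 days

18.3293 days


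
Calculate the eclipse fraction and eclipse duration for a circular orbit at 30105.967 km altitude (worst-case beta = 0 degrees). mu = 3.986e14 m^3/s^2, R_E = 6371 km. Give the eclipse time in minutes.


r = 36476.9670 km
T = 1155.5482 min
Eclipse fraction = arcsin(R_E/r)/pi = arcsin(6371.0000/36476.9670)/pi
= arcsin(0.1746582)/pi = 0.05588203
Eclipse duration = 0.05588203 * 1155.5482 = 64.5744 min

64.5744 minutes


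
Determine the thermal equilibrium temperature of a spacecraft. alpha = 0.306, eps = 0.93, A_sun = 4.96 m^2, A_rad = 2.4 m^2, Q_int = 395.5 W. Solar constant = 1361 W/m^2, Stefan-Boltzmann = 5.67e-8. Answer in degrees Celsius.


Numerator = alpha*S*A_sun + Q_int = 0.306*1361*4.96 + 395.5 = 2461.1714 W
Denominator = eps*sigma*A_rad = 0.93*5.67e-8*2.4 = 1.265544e-07 W/K^4
T^4 = 1.9447537e+10 K^4
T = 373.4360 K = 100.2860 C

100.2860 degrees Celsius


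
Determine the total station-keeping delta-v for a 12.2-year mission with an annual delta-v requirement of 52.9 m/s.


dV = rate * years = 52.9 * 12.2
dV = 645.3800 m/s

645.3800 m/s


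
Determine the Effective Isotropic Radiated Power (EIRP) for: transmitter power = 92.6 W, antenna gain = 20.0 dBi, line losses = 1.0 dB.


Pt = 92.6 W = 19.6661 dBW
EIRP = Pt_dBW + Gt - losses = 19.6661 + 20.0 - 1.0 = 38.6661 dBW

38.6661 dBW


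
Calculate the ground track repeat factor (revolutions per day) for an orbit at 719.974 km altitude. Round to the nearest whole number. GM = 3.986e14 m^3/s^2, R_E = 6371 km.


r = 7.090974e+06 m
T = 2*pi*sqrt(r^3/mu) = 5942.5119 s = 99.0419 min
revs/day = 1440 / 99.0419 = 14.5393
Rounded: 15 revolutions per day

15 revolutions per day


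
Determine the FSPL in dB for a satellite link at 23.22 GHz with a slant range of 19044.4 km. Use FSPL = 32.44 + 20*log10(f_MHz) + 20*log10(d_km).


f = 23.22 GHz = 23220.0000 MHz
d = 19044.4 km
FSPL = 32.44 + 20*log10(23220.0000) + 20*log10(19044.4)
FSPL = 32.44 + 87.3172 + 85.5953
FSPL = 205.3526 dB

205.3526 dB


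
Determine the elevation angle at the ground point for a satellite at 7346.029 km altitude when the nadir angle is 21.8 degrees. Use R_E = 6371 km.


r = R_E + alt = 13717.0290 km
Law of sines in the satellite / Earth-center / ground-point triangle:
  sin(nadir)/R_E = sin(90 + el)/r  =>  cos(el) = (r/R_E)*sin(nadir)
cos(el) = (13717.0290 / 6371.0000) * sin(21.8 deg) = 0.7995705
el = arccos(0.7995705) = 36.9109 deg
(Earth-central angle = 90 - nadir - el = 31.2891 deg)

36.9109 degrees


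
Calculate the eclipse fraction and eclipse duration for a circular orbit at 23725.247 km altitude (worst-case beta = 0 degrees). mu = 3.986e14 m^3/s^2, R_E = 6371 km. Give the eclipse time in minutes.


r = 30096.2470 km
T = 866.0211 min
Eclipse fraction = arcsin(R_E/r)/pi = arcsin(6371.0000/30096.2470)/pi
= arcsin(0.2116875)/pi = 0.06789591
Eclipse duration = 0.06789591 * 866.0211 = 58.7993 min

58.7993 minutes


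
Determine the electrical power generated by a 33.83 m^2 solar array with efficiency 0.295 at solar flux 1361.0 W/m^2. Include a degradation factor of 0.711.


P = area * eta * S * degradation
P = 33.83 * 0.295 * 1361.0 * 0.711
P = 9657.2114 W

9657.2114 W


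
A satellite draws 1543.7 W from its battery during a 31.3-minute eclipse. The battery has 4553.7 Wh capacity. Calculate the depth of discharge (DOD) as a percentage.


E_used = P * t / 60 = 1543.7 * 31.3 / 60 = 805.2968 Wh
DOD = E_used / E_total * 100 = 805.2968 / 4553.7 * 100
DOD = 17.6845 %

17.6845 %


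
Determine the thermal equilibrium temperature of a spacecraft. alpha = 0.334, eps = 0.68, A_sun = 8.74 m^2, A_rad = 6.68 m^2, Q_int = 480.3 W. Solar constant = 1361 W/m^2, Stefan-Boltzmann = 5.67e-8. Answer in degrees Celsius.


Numerator = alpha*S*A_sun + Q_int = 0.334*1361*8.74 + 480.3 = 4453.2768 W
Denominator = eps*sigma*A_rad = 0.68*5.67e-8*6.68 = 2.5755408e-07 W/K^4
T^4 = 1.7290647e+10 K^4
T = 362.6209 K = 89.4709 C

89.4709 degrees Celsius


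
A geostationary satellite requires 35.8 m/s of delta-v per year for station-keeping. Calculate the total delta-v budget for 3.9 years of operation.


dV = rate * years = 35.8 * 3.9
dV = 139.6200 m/s

139.6200 m/s


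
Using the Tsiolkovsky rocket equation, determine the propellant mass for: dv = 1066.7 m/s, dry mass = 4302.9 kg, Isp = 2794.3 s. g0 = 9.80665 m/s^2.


ve = Isp * g0 = 2794.3 * 9.80665 = 27402.722095 m/s
mass ratio = exp(dv/ve) = exp(1066.7/27402.722095) = 1.03969436
m_prop = m_dry * (mr - 1) = 4302.9 * (1.03969436 - 1)
m_prop = 170.8009 kg

170.8009 kg


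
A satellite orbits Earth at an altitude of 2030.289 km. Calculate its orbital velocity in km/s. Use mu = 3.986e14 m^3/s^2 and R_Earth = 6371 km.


r = R_E + alt = 6371.0 + 2030.289 = 8401.2890 km = 8.401289e+06 m
v = sqrt(mu/r) = sqrt(3.986e14 / 8.401289e+06) = 6888.0404 m/s = 6.8880 km/s

6.8880 km/s


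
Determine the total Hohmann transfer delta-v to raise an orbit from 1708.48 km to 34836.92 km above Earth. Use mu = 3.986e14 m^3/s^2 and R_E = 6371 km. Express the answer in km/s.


r1 = 8079.4800 km = 8.07948e+06 m
r2 = 41207.9200 km = 4.120792e+07 m
dv1 = sqrt(mu/r1)*(sqrt(2*r2/(r1+r2)) - 1) = 2058.8090 m/s
dv2 = sqrt(mu/r2)*(1 - sqrt(2*r1/(r1+r2))) = 1329.3205 m/s
total dv = |dv1| + |dv2| = 2058.8090 + 1329.3205 = 3388.1294 m/s = 3.3881 km/s

3.3881 km/s


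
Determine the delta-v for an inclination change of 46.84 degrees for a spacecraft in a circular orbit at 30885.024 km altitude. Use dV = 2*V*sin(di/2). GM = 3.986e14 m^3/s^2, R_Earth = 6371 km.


r = 37256.0240 km = 3.7256024e+07 m
V = sqrt(mu/r) = 3270.9236 m/s
di = 46.84 deg = 0.8175122 rad
dV = 2*V*sin(di/2) = 2*3270.9236*sin(0.4087561)
dV = 2600.1764 m/s = 2.6002 km/s

2.6002 km/s


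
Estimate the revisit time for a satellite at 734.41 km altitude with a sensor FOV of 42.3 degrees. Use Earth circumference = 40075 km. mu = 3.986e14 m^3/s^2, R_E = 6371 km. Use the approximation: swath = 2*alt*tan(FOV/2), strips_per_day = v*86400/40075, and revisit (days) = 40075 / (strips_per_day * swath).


swath = 2*734.41*tan(0.3691371) = 568.2436 km
v = sqrt(mu/r) = 7489.8665 m/s = 7.4899 km/s
strips/day = v*86400/40075 = 7.4899*86400/40075 = 16.1478
coverage/day = strips * swath = 16.1478 * 568.2436 = 9175.9036 km
revisit = 40075 / 9175.9036 = 4.3674 days

4.3674 days


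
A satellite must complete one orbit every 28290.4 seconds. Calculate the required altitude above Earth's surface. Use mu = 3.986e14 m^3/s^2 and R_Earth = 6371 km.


T = 28290.4 s
r = (mu*T^2/(4*pi^2))^(1/3) = (3.986e14 * 28290.4^2 / (4*pi^2))^(1/3)
r = 2.0067129e+07 m = 20067.1291 km
alt = r - R_E = 20067.1291 - 6371 = 13696.1291 km

13696.1291 km


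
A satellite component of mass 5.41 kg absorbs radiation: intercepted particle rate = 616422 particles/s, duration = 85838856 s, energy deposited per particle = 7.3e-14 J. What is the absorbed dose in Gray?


Total energy deposited = rate * time * E_per
  = 616422 * 85838856 * 7.3e-14 = 3.8626 J
Dose = E_total / mass = 3.8626 / 5.41
Dose = 0.7139826 Gy

0.7140 Gy


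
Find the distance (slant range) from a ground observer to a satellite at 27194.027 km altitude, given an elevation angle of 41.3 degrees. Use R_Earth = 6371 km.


h = 27194.027 km, el = 41.3 deg
d = -R_E*sin(el) + sqrt((R_E*sin(el))^2 + 2*R_E*h + h^2)
d = -6371.0000*sin(0.720821) + sqrt((6371.0000*0.6600017)^2 + 2*6371.0000*27194.027 + 27194.027^2)
d = 29017.1452 km

29017.1452 km


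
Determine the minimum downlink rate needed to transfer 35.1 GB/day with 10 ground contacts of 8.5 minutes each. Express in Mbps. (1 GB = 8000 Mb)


total contact time = 10 * 8.5 * 60 = 5100.0000 s
data = 35.1 GB = 280800.0000 Mb
rate = 280800.0000 / 5100.0000 = 55.0588 Mbps

55.0588 Mbps


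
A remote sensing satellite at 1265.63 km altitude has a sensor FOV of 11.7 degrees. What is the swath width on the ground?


FOV = 11.7 deg = 0.2042035 rad
swath = 2 * alt * tan(FOV/2) = 2 * 1265.63 * tan(0.1021018)
swath = 2 * 1265.63 * 0.102458
swath = 259.3479 km

259.3479 km


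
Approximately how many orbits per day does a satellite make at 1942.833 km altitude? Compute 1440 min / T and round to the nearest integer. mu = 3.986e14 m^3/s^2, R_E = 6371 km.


r = 8.313833e+06 m
T = 2*pi*sqrt(r^3/mu) = 7544.1995 s = 125.7367 min
revs/day = 1440 / 125.7367 = 11.4525
Rounded: 11 revolutions per day

11 revolutions per day


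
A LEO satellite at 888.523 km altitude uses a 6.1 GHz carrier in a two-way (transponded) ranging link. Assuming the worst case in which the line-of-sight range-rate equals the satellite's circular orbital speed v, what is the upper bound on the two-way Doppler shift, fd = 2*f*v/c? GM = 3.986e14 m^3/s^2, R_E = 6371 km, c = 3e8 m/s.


r = 7.259523e+06 m
v = sqrt(mu/r) = 7409.9385 m/s (worst-case radial velocity)
f = 6.1 GHz = 6.1e+09 Hz
fd = 2*f*v/c = 2*6.1e+09*7409.9385/3.0e+08
fd = 301337.4996 Hz

301337.4996 Hz


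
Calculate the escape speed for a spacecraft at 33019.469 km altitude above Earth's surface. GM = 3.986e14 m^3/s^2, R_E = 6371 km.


r = 6371.0 + 33019.469 = 39390.4690 km = 3.9390469e+07 m
v_esc = sqrt(2*mu/r) = sqrt(2*3.986e14 / 3.9390469e+07)
v_esc = 4498.7107 m/s = 4.4987 km/s

4.4987 km/s


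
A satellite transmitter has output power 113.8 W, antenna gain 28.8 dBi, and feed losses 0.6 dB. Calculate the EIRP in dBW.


Pt = 113.8 W = 20.5614 dBW
EIRP = Pt_dBW + Gt - losses = 20.5614 + 28.8 - 0.6 = 48.7614 dBW

48.7614 dBW


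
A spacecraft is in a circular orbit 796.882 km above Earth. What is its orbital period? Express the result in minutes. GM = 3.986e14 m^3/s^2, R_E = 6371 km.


r = 7167.8820 km = 7.167882e+06 m
T = 2*pi*sqrt(r^3/mu) = 2*pi*sqrt(3.6827526e+20 / 3.986e14)
T = 6039.4514 s = 100.6575 min

100.6575 minutes


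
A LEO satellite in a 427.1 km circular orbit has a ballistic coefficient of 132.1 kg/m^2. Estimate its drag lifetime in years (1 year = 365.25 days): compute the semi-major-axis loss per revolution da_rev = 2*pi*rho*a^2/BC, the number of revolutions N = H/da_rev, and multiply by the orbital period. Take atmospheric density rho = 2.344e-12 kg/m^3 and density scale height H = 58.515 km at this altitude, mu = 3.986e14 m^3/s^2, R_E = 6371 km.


a = R_E + alt = 6798.1000 km = 6.7981e+06 m
da_rev = 2*pi*rho*a^2/BC = 2*pi*2.344e-12*(6.7981e+06)^2/132.1 = 5.152402 m per revolution
N = H/da_rev = 58515.0000 m / 5.152402 m = 11356.8386 revolutions
P = 2*pi*sqrt(a^3/mu) = 5578.1803 s
lifetime = N*P = 11356.8386 * 5578.1803 = 6.3350493e+07 s = 733.2233 days
years = 733.2233 / 365.25 = 2.0075 years

2.0075 years


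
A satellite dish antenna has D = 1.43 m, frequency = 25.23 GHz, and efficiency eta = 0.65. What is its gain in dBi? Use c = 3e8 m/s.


lambda = c/f = 3e8 / 2.523e+10 = 0.01189061 m
G = eta*(pi*D/lambda)^2 = 0.65*(pi*1.43/0.01189061)^2
G = 92784.8711 (linear)
G = 10*log10(92784.8711) = 49.6748 dBi

49.6748 dBi


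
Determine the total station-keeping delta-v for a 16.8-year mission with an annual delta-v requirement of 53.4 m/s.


dV = rate * years = 53.4 * 16.8
dV = 897.1200 m/s

897.1200 m/s


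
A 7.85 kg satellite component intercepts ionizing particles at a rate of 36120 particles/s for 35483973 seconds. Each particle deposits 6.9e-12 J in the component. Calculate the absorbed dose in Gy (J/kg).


Total energy deposited = rate * time * E_per
  = 36120 * 35483973 * 6.9e-12 = 8.8436 J
Dose = E_total / mass = 8.8436 / 7.85
Dose = 1.1266 Gy

1.1266 Gy


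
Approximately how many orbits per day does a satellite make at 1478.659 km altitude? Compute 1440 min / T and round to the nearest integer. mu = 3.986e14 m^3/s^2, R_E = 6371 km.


r = 7.849659e+06 m
T = 2*pi*sqrt(r^3/mu) = 6921.2958 s = 115.3549 min
revs/day = 1440 / 115.3549 = 12.4832
Rounded: 12 revolutions per day

12 revolutions per day


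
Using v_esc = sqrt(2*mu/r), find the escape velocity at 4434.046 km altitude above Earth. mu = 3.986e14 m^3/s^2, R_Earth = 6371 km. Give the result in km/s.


r = 6371.0 + 4434.046 = 10805.0460 km = 1.0805046e+07 m
v_esc = sqrt(2*mu/r) = sqrt(2*3.986e14 / 1.0805046e+07)
v_esc = 8589.5485 m/s = 8.5895 km/s

8.5895 km/s


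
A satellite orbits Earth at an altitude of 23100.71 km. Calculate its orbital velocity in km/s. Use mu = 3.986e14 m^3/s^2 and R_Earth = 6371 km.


r = R_E + alt = 6371.0 + 23100.71 = 29471.7100 km = 2.947171e+07 m
v = sqrt(mu/r) = sqrt(3.986e14 / 2.947171e+07) = 3677.6126 m/s = 3.6776 km/s

3.6776 km/s


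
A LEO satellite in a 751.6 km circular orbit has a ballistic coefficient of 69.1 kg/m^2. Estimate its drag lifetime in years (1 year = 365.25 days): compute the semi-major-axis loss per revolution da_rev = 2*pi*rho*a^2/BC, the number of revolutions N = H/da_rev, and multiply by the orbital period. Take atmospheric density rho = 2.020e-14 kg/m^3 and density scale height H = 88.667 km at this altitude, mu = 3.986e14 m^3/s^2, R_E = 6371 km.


a = R_E + alt = 7122.6000 km = 7.1226e+06 m
da_rev = 2*pi*rho*a^2/BC = 2*pi*2.020e-14*(7.1226e+06)^2/69.1 = 0.0931816296 m per revolution
N = H/da_rev = 88667.0000 m / 0.0931816296 m = 951550.2187 revolutions
P = 2*pi*sqrt(a^3/mu) = 5982.3119 s
lifetime = N*P = 951550.2187 * 5982.3119 = 5.6924702e+09 s = 65885.0720 days
years = 65885.0720 / 365.25 = 180.3835 years

180.3835 years


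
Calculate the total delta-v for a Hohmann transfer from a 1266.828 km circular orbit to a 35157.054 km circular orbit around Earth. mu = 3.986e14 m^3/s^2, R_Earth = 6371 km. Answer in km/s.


r1 = 7637.8280 km = 7.637828e+06 m
r2 = 41528.0540 km = 4.1528054e+07 m
dv1 = sqrt(mu/r1)*(sqrt(2*r2/(r1+r2)) - 1) = 2165.2950 m/s
dv2 = sqrt(mu/r2)*(1 - sqrt(2*r1/(r1+r2))) = 1371.2225 m/s
total dv = |dv1| + |dv2| = 2165.2950 + 1371.2225 = 3536.5176 m/s = 3.5365 km/s

3.5365 km/s


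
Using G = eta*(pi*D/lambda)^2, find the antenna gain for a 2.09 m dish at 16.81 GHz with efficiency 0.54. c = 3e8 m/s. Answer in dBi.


lambda = c/f = 3e8 / 1.681e+10 = 0.01784652 m
G = eta*(pi*D/lambda)^2 = 0.54*(pi*2.09/0.01784652)^2
G = 73093.5399 (linear)
G = 10*log10(73093.5399) = 48.6388 dBi

48.6388 dBi


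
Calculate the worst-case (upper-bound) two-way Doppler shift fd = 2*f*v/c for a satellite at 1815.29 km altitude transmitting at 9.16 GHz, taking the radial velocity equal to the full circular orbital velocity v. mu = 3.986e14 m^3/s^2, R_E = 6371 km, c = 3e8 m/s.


r = 8.18629e+06 m
v = sqrt(mu/r) = 6977.9055 m/s (worst-case radial velocity)
f = 9.16 GHz = 9.16e+09 Hz
fd = 2*f*v/c = 2*9.16e+09*6977.9055/3.0e+08
fd = 426117.4300 Hz

426117.4300 Hz


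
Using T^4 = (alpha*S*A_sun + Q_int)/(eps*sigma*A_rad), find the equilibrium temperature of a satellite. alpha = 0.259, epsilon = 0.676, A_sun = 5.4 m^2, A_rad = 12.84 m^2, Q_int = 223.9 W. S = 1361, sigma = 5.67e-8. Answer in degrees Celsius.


Numerator = alpha*S*A_sun + Q_int = 0.259*1361*5.4 + 223.9 = 2127.3946 W
Denominator = eps*sigma*A_rad = 0.676*5.67e-8*12.84 = 4.9214693e-07 W/K^4
T^4 = 4.3226819e+09 K^4
T = 256.4120 K = -16.7380 C

-16.7380 degrees Celsius


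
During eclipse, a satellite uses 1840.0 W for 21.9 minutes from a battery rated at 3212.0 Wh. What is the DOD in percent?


E_used = P * t / 60 = 1840.0 * 21.9 / 60 = 671.6000 Wh
DOD = E_used / E_total * 100 = 671.6000 / 3212.0 * 100
DOD = 20.9091 %

20.9091 %


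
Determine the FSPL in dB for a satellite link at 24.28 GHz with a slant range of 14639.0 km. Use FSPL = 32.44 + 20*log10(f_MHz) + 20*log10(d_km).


f = 24.28 GHz = 24280.0000 MHz
d = 14639.0 km
FSPL = 32.44 + 20*log10(24280.0000) + 20*log10(14639.0)
FSPL = 32.44 + 87.7050 + 83.3102
FSPL = 203.4552 dB

203.4552 dB


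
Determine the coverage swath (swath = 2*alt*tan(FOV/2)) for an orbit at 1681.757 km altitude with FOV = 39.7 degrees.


FOV = 39.7 deg = 0.6928957 rad
swath = 2 * alt * tan(FOV/2) = 2 * 1681.757 * tan(0.3464479)
swath = 2 * 1681.757 * 0.3610082
swath = 1214.2563 km

1214.2563 km


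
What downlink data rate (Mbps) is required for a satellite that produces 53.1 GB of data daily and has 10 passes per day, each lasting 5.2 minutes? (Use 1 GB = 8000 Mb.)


total contact time = 10 * 5.2 * 60 = 3120.0000 s
data = 53.1 GB = 424800.0000 Mb
rate = 424800.0000 / 3120.0000 = 136.1538 Mbps

136.1538 Mbps


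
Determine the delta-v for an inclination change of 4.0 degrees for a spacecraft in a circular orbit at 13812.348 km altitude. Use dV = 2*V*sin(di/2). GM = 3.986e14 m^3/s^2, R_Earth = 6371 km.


r = 20183.3480 km = 2.0183348e+07 m
V = sqrt(mu/r) = 4443.9795 m/s
di = 4.0 deg = 0.06981317 rad
dV = 2*V*sin(di/2) = 2*4443.9795*sin(0.03490659)
dV = 310.1853 m/s = 0.3101853 km/s

0.3102 km/s


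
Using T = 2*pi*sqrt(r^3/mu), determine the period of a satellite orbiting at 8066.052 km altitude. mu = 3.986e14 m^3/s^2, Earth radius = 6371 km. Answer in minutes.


r = 14437.0520 km = 1.4437052e+07 m
T = 2*pi*sqrt(r^3/mu) = 2*pi*sqrt(3.0090927e+21 / 3.986e14)
T = 17263.5061 s = 287.7251 min

287.7251 minutes


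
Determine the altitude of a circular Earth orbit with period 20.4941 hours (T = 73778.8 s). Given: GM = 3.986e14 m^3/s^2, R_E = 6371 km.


T = 73778.8 s
r = (mu*T^2/(4*pi^2))^(1/3) = (3.986e14 * 73778.8^2 / (4*pi^2))^(1/3)
r = 3.8020128e+07 m = 38020.1282 km
alt = r - R_E = 38020.1282 - 6371 = 31649.1282 km

31649.1282 km


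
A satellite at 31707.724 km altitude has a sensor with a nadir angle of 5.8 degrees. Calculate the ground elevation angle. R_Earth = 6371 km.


r = R_E + alt = 38078.7240 km
Law of sines in the satellite / Earth-center / ground-point triangle:
  sin(nadir)/R_E = sin(90 + el)/r  =>  cos(el) = (r/R_E)*sin(nadir)
cos(el) = (38078.7240 / 6371.0000) * sin(5.8 deg) = 0.6040017
el = arccos(0.6040017) = 52.8430 deg
(Earth-central angle = 90 - nadir - el = 31.3570 deg)

52.8430 degrees


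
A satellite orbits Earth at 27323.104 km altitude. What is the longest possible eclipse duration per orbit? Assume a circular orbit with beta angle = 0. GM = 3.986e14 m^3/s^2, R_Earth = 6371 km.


r = 33694.1040 km
T = 1025.8665 min
Eclipse fraction = arcsin(R_E/r)/pi = arcsin(6371.0000/33694.1040)/pi
= arcsin(0.1890835)/pi = 0.06055169
Eclipse duration = 0.06055169 * 1025.8665 = 62.1180 min

62.1180 minutes


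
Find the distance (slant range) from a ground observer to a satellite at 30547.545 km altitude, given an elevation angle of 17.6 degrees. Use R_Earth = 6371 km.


h = 30547.545 km, el = 17.6 deg
d = -R_E*sin(el) + sqrt((R_E*sin(el))^2 + 2*R_E*h + h^2)
d = -6371.0000*sin(0.3071779) + sqrt((6371.0000*0.3023699)^2 + 2*6371.0000*30547.545 + 30547.545^2)
d = 34489.2620 km

34489.2620 km


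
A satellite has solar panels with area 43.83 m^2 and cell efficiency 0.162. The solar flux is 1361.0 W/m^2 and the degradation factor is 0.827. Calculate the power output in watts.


P = area * eta * S * degradation
P = 43.83 * 0.162 * 1361.0 * 0.827
P = 7991.9015 W

7991.9015 W


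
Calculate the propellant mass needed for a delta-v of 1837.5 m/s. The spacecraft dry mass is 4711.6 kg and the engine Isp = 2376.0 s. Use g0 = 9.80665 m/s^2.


ve = Isp * g0 = 2376.0 * 9.80665 = 23300.600400 m/s
mass ratio = exp(dv/ve) = exp(1837.5/23300.600400) = 1.08205350
m_prop = m_dry * (mr - 1) = 4711.6 * (1.08205350 - 1)
m_prop = 386.6033 kg

386.6033 kg


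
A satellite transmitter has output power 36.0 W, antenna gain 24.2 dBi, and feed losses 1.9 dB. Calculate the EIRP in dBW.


Pt = 36.0 W = 15.5630 dBW
EIRP = Pt_dBW + Gt - losses = 15.5630 + 24.2 - 1.9 = 37.8630 dBW

37.8630 dBW


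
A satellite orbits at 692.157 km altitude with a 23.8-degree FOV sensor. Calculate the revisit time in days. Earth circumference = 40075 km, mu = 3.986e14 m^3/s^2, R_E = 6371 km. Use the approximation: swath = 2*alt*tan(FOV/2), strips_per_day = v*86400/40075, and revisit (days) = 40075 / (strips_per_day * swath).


swath = 2*692.157*tan(0.2076942) = 291.7207 km
v = sqrt(mu/r) = 7512.2359 m/s = 7.5122 km/s
strips/day = v*86400/40075 = 7.5122*86400/40075 = 16.1961
coverage/day = strips * swath = 16.1961 * 291.7207 = 4724.7268 km
revisit = 40075 / 4724.7268 = 8.4820 days

8.4820 days


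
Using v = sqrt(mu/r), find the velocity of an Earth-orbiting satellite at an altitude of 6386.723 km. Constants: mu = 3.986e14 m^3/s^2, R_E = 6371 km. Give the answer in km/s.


r = R_E + alt = 6371.0 + 6386.723 = 12757.7230 km = 1.2757723e+07 m
v = sqrt(mu/r) = sqrt(3.986e14 / 1.2757723e+07) = 5589.6172 m/s = 5.5896 km/s

5.5896 km/s


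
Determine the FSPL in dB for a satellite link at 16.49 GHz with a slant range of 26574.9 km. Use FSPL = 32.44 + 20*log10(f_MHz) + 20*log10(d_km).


f = 16.49 GHz = 16490.0000 MHz
d = 26574.9 km
FSPL = 32.44 + 20*log10(16490.0000) + 20*log10(26574.9)
FSPL = 32.44 + 84.3444 + 88.4894
FSPL = 205.2738 dB

205.2738 dB


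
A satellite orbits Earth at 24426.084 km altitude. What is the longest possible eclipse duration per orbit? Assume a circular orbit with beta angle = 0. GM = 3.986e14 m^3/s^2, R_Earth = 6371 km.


r = 30797.0840 km
T = 896.4465 min
Eclipse fraction = arcsin(R_E/r)/pi = arcsin(6371.0000/30797.0840)/pi
= arcsin(0.2068702)/pi = 0.06632779
Eclipse duration = 0.06632779 * 896.4465 = 59.4593 min

59.4593 minutes


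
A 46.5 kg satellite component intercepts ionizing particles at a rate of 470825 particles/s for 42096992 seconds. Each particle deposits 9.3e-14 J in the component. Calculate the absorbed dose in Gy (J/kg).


Total energy deposited = rate * time * E_per
  = 470825 * 42096992 * 9.3e-14 = 1.8433 J
Dose = E_total / mass = 1.8433 / 46.5
Dose = 0.03964063 Gy

0.0396 Gy


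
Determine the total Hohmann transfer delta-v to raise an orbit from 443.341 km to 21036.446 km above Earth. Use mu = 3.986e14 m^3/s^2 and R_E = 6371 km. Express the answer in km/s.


r1 = 6814.3410 km = 6.814341e+06 m
r2 = 27407.4460 km = 2.7407446e+07 m
dv1 = sqrt(mu/r1)*(sqrt(2*r2/(r1+r2)) - 1) = 2031.3830 m/s
dv2 = sqrt(mu/r2)*(1 - sqrt(2*r1/(r1+r2))) = 1406.9597 m/s
total dv = |dv1| + |dv2| = 2031.3830 + 1406.9597 = 3438.3427 m/s = 3.4383 km/s

3.4383 km/s


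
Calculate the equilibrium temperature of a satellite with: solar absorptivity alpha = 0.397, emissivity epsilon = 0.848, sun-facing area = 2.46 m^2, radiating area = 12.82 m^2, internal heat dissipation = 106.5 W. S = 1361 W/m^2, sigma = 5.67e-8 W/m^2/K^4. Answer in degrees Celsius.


Numerator = alpha*S*A_sun + Q_int = 0.397*1361*2.46 + 106.5 = 1435.6798 W
Denominator = eps*sigma*A_rad = 0.848*5.67e-8*12.82 = 6.1640611e-07 W/K^4
T^4 = 2.3291135e+09 K^4
T = 219.6836 K = -53.4664 C

-53.4664 degrees Celsius


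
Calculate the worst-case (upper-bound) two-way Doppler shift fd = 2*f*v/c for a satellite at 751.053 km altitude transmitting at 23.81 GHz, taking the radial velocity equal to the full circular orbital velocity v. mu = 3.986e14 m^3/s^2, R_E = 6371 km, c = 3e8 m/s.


r = 7.122053e+06 m
v = sqrt(mu/r) = 7481.1101 m/s (worst-case radial velocity)
f = 23.81 GHz = 2.381e+10 Hz
fd = 2*f*v/c = 2*2.381e+10*7481.1101/3.0e+08
fd = 1.1875015e+06 Hz

1.1875e+06 Hz


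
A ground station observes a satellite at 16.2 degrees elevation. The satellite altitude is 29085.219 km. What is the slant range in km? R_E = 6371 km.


h = 29085.219 km, el = 16.2 deg
d = -R_E*sin(el) + sqrt((R_E*sin(el))^2 + 2*R_E*h + h^2)
d = -6371.0000*sin(0.2827433) + sqrt((6371.0000*0.2789911)^2 + 2*6371.0000*29085.219 + 29085.219^2)
d = 33146.9397 km

33146.9397 km


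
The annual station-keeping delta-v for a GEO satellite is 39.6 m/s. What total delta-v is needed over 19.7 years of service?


dV = rate * years = 39.6 * 19.7
dV = 780.1200 m/s

780.1200 m/s


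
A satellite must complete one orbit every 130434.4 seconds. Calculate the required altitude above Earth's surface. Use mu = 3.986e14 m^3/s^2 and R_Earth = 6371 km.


T = 130434.4 s
r = (mu*T^2/(4*pi^2))^(1/3) = (3.986e14 * 130434.4^2 / (4*pi^2))^(1/3)
r = 5.5588798e+07 m = 55588.7979 km
alt = r - R_E = 55588.7979 - 6371 = 49217.7979 km

49217.7979 km


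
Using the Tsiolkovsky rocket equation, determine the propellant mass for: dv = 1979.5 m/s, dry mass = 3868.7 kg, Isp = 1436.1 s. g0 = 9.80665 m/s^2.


ve = Isp * g0 = 1436.1 * 9.80665 = 14083.330065 m/s
mass ratio = exp(dv/ve) = exp(1979.5/14083.330065) = 1.15091381
m_prop = m_dry * (mr - 1) = 3868.7 * (1.15091381 - 1)
m_prop = 583.8403 kg

583.8403 kg


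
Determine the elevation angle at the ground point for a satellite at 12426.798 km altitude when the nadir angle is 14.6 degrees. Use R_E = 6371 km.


r = R_E + alt = 18797.7980 km
Law of sines in the satellite / Earth-center / ground-point triangle:
  sin(nadir)/R_E = sin(90 + el)/r  =>  cos(el) = (r/R_E)*sin(nadir)
cos(el) = (18797.7980 / 6371.0000) * sin(14.6 deg) = 0.7437371
el = arccos(0.7437371) = 41.9493 deg
(Earth-central angle = 90 - nadir - el = 33.4507 deg)

41.9493 degrees


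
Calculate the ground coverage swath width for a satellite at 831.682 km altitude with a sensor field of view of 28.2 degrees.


FOV = 28.2 deg = 0.4921828 rad
swath = 2 * alt * tan(FOV/2) = 2 * 831.682 * tan(0.2460914)
swath = 2 * 831.682 * 0.2511826
swath = 417.8082 km

417.8082 km


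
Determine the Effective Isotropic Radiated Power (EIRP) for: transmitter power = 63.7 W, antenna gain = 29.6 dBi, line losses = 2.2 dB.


Pt = 63.7 W = 18.0414 dBW
EIRP = Pt_dBW + Gt - losses = 18.0414 + 29.6 - 2.2 = 45.4414 dBW

45.4414 dBW


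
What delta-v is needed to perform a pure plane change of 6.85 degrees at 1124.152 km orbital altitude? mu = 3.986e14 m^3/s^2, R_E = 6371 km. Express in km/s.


r = 7495.1520 km = 7.495152e+06 m
V = sqrt(mu/r) = 7292.5334 m/s
di = 6.85 deg = 0.1195551 rad
dV = 2*V*sin(di/2) = 2*7292.5334*sin(0.05977753)
dV = 871.3401 m/s = 0.8713401 km/s

0.8713 km/s


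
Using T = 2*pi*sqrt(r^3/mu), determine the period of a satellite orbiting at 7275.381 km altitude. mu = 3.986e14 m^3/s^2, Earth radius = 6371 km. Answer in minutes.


r = 13646.3810 km = 1.3646381e+07 m
T = 2*pi*sqrt(r^3/mu) = 2*pi*sqrt(2.5412798e+21 / 3.986e14)
T = 15864.9044 s = 264.4151 min

264.4151 minutes


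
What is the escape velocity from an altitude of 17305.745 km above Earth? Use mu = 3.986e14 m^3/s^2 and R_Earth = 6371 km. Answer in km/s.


r = 6371.0 + 17305.745 = 23676.7450 km = 2.3676745e+07 m
v_esc = sqrt(2*mu/r) = sqrt(2*3.986e14 / 2.3676745e+07)
v_esc = 5802.6002 m/s = 5.8026 km/s

5.8026 km/s


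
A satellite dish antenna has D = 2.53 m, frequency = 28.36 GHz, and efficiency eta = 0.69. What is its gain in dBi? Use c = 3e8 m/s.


lambda = c/f = 3e8 / 2.836e+10 = 0.01057828 m
G = eta*(pi*D/lambda)^2 = 0.69*(pi*2.53/0.01057828)^2
G = 389546.9623 (linear)
G = 10*log10(389546.9623) = 55.9056 dBi

55.9056 dBi


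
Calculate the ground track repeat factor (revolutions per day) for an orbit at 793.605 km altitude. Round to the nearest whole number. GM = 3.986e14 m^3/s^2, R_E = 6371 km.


r = 7.164605e+06 m
T = 2*pi*sqrt(r^3/mu) = 6035.3102 s = 100.5885 min
revs/day = 1440 / 100.5885 = 14.3158
Rounded: 14 revolutions per day

14 revolutions per day


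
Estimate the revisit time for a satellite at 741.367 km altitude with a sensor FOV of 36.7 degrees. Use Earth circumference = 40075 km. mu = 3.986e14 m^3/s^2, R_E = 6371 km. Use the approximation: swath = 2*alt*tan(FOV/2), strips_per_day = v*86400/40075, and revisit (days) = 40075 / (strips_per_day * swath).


swath = 2*741.367*tan(0.3202679) = 491.8033 km
v = sqrt(mu/r) = 7486.2025 m/s = 7.4862 km/s
strips/day = v*86400/40075 = 7.4862*86400/40075 = 16.1399
coverage/day = strips * swath = 16.1399 * 491.8033 = 7937.6725 km
revisit = 40075 / 7937.6725 = 5.0487 days

5.0487 days


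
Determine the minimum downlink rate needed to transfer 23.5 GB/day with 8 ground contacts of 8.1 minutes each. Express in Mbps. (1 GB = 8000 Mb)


total contact time = 8 * 8.1 * 60 = 3888.0000 s
data = 23.5 GB = 188000.0000 Mb
rate = 188000.0000 / 3888.0000 = 48.3539 Mbps

48.3539 Mbps


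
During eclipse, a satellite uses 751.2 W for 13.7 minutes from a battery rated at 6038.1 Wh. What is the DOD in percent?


E_used = P * t / 60 = 751.2 * 13.7 / 60 = 171.5240 Wh
DOD = E_used / E_total * 100 = 171.5240 / 6038.1 * 100
DOD = 2.8407 %

2.8407 %


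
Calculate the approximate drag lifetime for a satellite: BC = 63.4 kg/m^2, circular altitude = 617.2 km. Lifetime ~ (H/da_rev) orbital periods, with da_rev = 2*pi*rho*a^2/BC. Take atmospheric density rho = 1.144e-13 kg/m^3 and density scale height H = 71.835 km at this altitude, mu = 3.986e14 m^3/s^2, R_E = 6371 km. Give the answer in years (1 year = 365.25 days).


a = R_E + alt = 6988.2000 km = 6.9882e+06 m
da_rev = 2*pi*rho*a^2/BC = 2*pi*1.144e-13*(6.9882e+06)^2/63.4 = 0.553665276 m per revolution
N = H/da_rev = 71835.0000 m / 0.553665276 m = 129744.4560 revolutions
P = 2*pi*sqrt(a^3/mu) = 5813.7883 s
lifetime = N*P = 129744.4560 * 5813.7883 = 7.5430679e+08 s = 8730.4027 days
years = 8730.4027 / 365.25 = 23.9025 years

23.9025 years


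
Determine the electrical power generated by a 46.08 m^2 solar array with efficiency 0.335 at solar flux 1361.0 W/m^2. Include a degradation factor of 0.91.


P = area * eta * S * degradation
P = 46.08 * 0.335 * 1361.0 * 0.91
P = 19118.6312 W

19118.6312 W


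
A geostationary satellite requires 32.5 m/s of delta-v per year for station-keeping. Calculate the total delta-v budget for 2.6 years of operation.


dV = rate * years = 32.5 * 2.6
dV = 84.5000 m/s

84.5000 m/s


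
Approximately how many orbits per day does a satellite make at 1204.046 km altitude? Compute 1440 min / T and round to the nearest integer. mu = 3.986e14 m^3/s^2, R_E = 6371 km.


r = 7.575046e+06 m
T = 2*pi*sqrt(r^3/mu) = 6561.2885 s = 109.3548 min
revs/day = 1440 / 109.3548 = 13.1681
Rounded: 13 revolutions per day

13 revolutions per day


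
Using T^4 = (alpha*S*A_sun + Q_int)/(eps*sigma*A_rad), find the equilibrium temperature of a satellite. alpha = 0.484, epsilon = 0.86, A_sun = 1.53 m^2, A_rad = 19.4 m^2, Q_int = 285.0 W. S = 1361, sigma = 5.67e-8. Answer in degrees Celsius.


Numerator = alpha*S*A_sun + Q_int = 0.484*1361*1.53 + 285.0 = 1292.8477 W
Denominator = eps*sigma*A_rad = 0.86*5.67e-8*19.4 = 9.459828e-07 W/K^4
T^4 = 1.3666715e+09 K^4
T = 192.2720 K = -80.8780 C

-80.8780 degrees Celsius


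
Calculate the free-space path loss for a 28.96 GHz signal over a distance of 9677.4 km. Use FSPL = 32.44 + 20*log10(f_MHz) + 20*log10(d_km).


f = 28.96 GHz = 28960.0000 MHz
d = 9677.4 km
FSPL = 32.44 + 20*log10(28960.0000) + 20*log10(9677.4)
FSPL = 32.44 + 89.2360 + 79.7152
FSPL = 201.3911 dB

201.3911 dB


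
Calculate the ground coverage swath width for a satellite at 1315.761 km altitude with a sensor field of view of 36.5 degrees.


FOV = 36.5 deg = 0.6370452 rad
swath = 2 * alt * tan(FOV/2) = 2 * 1315.761 * tan(0.3185226)
swath = 2 * 1315.761 * 0.3297505
swath = 867.7458 km

867.7458 km


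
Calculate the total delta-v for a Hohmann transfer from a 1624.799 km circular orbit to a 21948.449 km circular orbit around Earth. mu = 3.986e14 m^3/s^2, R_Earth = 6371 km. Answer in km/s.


r1 = 7995.7990 km = 7.995799e+06 m
r2 = 28319.4490 km = 2.8319449e+07 m
dv1 = sqrt(mu/r1)*(sqrt(2*r2/(r1+r2)) - 1) = 1757.0676 m/s
dv2 = sqrt(mu/r2)*(1 - sqrt(2*r1/(r1+r2))) = 1262.0949 m/s
total dv = |dv1| + |dv2| = 1757.0676 + 1262.0949 = 3019.1625 m/s = 3.0192 km/s

3.0192 km/s


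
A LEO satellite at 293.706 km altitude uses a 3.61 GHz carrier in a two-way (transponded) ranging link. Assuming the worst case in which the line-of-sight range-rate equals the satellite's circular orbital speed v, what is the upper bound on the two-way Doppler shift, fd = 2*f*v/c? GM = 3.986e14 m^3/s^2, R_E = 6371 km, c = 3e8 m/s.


r = 6.664706e+06 m
v = sqrt(mu/r) = 7733.5367 m/s (worst-case radial velocity)
f = 3.61 GHz = 3.61e+09 Hz
fd = 2*f*v/c = 2*3.61e+09*7733.5367/3.0e+08
fd = 186120.4492 Hz

186120.4492 Hz


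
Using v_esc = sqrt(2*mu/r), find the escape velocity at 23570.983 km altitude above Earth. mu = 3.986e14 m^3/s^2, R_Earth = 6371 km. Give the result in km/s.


r = 6371.0 + 23570.983 = 29941.9830 km = 2.9941983e+07 m
v_esc = sqrt(2*mu/r) = sqrt(2*3.986e14 / 2.9941983e+07)
v_esc = 5159.9247 m/s = 5.1599 km/s

5.1599 km/s


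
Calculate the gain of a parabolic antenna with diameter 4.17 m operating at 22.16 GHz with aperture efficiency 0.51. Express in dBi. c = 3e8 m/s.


lambda = c/f = 3e8 / 2.216e+10 = 0.01353791 m
G = eta*(pi*D/lambda)^2 = 0.51*(pi*4.17/0.01353791)^2
G = 477572.1956 (linear)
G = 10*log10(477572.1956) = 56.7904 dBi

56.7904 dBi


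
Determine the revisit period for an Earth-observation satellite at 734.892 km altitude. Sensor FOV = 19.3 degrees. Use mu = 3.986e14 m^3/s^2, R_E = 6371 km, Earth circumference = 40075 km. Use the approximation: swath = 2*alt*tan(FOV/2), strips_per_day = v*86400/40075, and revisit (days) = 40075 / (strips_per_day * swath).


swath = 2*734.892*tan(0.1684243) = 249.9149 km
v = sqrt(mu/r) = 7489.6125 m/s = 7.4896 km/s
strips/day = v*86400/40075 = 7.4896*86400/40075 = 16.1473
coverage/day = strips * swath = 16.1473 * 249.9149 = 4035.4471 km
revisit = 40075 / 4035.4471 = 9.9307 days

9.9307 days


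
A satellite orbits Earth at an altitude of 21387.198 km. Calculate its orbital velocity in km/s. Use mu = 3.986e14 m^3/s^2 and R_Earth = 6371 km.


r = R_E + alt = 6371.0 + 21387.198 = 27758.1980 km = 2.7758198e+07 m
v = sqrt(mu/r) = sqrt(3.986e14 / 2.7758198e+07) = 3789.4224 m/s = 3.7894 km/s

3.7894 km/s


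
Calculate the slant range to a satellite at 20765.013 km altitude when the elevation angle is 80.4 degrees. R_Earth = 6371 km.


h = 20765.013 km, el = 80.4 deg
d = -R_E*sin(el) + sqrt((R_E*sin(el))^2 + 2*R_E*h + h^2)
d = -6371.0000*sin(1.4032) + sqrt((6371.0000*0.985996)^2 + 2*6371.0000*20765.013 + 20765.013^2)
d = 20833.4240 km

20833.4240 km


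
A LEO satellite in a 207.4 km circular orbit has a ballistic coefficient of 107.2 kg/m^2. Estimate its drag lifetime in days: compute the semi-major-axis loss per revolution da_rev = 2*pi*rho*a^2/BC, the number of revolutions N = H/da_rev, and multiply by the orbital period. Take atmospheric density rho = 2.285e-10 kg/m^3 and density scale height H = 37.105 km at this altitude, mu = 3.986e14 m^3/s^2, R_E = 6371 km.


a = R_E + alt = 6578.4000 km = 6.5784e+06 m
da_rev = 2*pi*rho*a^2/BC = 2*pi*2.285e-10*(6.5784e+06)^2/107.2 = 579.577933 m per revolution
N = H/da_rev = 37105.0000 m / 579.577933 m = 64.0207 revolutions
P = 2*pi*sqrt(a^3/mu) = 5309.9647 s
lifetime = N*P = 64.0207 * 5309.9647 = 339947.7970 s = 3.9346 days

3.9346 days


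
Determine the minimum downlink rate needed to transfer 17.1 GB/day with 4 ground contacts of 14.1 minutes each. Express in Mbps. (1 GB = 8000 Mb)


total contact time = 4 * 14.1 * 60 = 3384.0000 s
data = 17.1 GB = 136800.0000 Mb
rate = 136800.0000 / 3384.0000 = 40.4255 Mbps

40.4255 Mbps


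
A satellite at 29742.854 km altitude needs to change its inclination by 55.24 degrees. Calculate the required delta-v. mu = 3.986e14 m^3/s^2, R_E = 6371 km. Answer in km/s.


r = 36113.8540 km = 3.6113854e+07 m
V = sqrt(mu/r) = 3322.2455 m/s
di = 55.24 deg = 0.9641199 rad
dV = 2*V*sin(di/2) = 2*3322.2455*sin(0.4820599)
dV = 3080.4216 m/s = 3.0804 km/s

3.0804 km/s


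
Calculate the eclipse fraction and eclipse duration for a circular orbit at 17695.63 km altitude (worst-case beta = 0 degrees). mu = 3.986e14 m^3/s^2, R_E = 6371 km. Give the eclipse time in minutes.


r = 24066.6300 km
T = 619.2741 min
Eclipse fraction = arcsin(R_E/r)/pi = arcsin(6371.0000/24066.6300)/pi
= arcsin(0.2647234)/pi = 0.08528065
Eclipse duration = 0.08528065 * 619.2741 = 52.8121 min

52.8121 minutes


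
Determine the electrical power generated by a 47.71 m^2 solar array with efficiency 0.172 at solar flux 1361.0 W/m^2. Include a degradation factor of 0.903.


P = area * eta * S * degradation
P = 47.71 * 0.172 * 1361.0 * 0.903
P = 10085.1820 W

10085.1820 W


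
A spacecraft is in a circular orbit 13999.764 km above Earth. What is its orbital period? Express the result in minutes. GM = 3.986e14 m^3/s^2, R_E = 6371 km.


r = 20370.7640 km = 2.0370764e+07 m
T = 2*pi*sqrt(r^3/mu) = 2*pi*sqrt(8.4532157e+21 / 3.986e14)
T = 28934.9141 s = 482.2486 min

482.2486 minutes


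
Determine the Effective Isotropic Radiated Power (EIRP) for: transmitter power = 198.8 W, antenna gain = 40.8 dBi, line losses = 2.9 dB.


Pt = 198.8 W = 22.9842 dBW
EIRP = Pt_dBW + Gt - losses = 22.9842 + 40.8 - 2.9 = 60.8842 dBW

60.8842 dBW


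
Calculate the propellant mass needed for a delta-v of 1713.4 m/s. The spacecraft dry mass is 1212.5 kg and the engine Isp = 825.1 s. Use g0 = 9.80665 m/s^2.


ve = Isp * g0 = 825.1 * 9.80665 = 8091.466915 m/s
mass ratio = exp(dv/ve) = exp(1713.4/8091.466915) = 1.23584376
m_prop = m_dry * (mr - 1) = 1212.5 * (1.23584376 - 1)
m_prop = 285.9606 kg

285.9606 kg


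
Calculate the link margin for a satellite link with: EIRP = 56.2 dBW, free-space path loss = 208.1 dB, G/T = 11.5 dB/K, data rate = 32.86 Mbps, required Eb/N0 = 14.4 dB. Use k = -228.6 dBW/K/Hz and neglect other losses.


C/N0 = EIRP - FSPL + G/T - k = 56.2 - 208.1 + 11.5 - (-228.6)
C/N0 = 88.2000 dB-Hz
R_b = 32.86 Mbps = 3.286e+07 bps -> 10*log10(R_b) = 75.1667 dB-Hz
Eb/N0 = C/N0 - 10*log10(R_b) = 88.2000 - 75.1667 = 13.0333 dB
Margin = Eb/N0 - Eb/N0_req = 13.0333 - 14.4 = -1.3667 dB (negative margin: link does not close)

-1.3667 dB
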